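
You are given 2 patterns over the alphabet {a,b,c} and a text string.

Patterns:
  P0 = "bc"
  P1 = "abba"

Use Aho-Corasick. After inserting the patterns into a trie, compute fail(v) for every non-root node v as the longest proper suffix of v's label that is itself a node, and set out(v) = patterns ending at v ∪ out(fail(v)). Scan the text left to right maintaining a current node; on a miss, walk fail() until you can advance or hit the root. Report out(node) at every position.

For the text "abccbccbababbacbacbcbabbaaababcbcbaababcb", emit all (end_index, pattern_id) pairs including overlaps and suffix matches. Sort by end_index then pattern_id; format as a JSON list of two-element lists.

Build automaton:
Trie nodes:
  0='ε' goto a→3 b→1
  1='b' goto c→2
  2='bc' goto ·  ←P0
  3='a' goto b→4
  4='ab' goto b→5
  5='abb' goto a→6
  6='abba' goto ·  ←P1

Failure links (BFS by depth):
  fail(1) 'b': from fail(0)=0 chase 'b': 0 ⇒ 0;  out=∅∪out(0)=∅
  fail(3) 'a': from fail(0)=0 chase 'a': 0 ⇒ 0;  out=∅∪out(0)=∅
  fail(2) 'bc': from fail(1)=0 chase 'c': 0 ⇒ 0;  out={0}∪out(0)={0}
  fail(4) 'ab': from fail(3)=0 chase 'b': 0 ⇒ 1;  out=∅∪out(1)=∅
  fail(5) 'abb': from fail(4)=1 chase 'b': 1→0 ⇒ 1;  out=∅∪out(1)=∅
  fail(6) 'abba': from fail(5)=1 chase 'a': 1→0 ⇒ 3;  out={1}∪out(3)={1}

Run:
i=0 'a': node 0→3
i=1 'b': node 3→4
i=2 'c': node 4→2 (via fail)  emit P0@[1:2]
i=3 'c': node 2→0 (via fail)
i=4 'b': node 0→1
i=5 'c': node 1→2  emit P0@[4:5]
i=6 'c': node 2→0 (via fail)
i=7 'b': node 0→1
i=8 'a': node 1→3 (via fail)
i=9 'b': node 3→4
i=10 'a': node 4→3 (via fail)
i=11 'b': node 3→4
i=12 'b': node 4→5
i=13 'a': node 5→6  emit P1@[10:13]
i=14 'c': node 6→0 (via fail)
i=15 'b': node 0→1
i=16 'a': node 1→3 (via fail)
i=17 'c': node 3→0 (via fail)
i=18 'b': node 0→1
i=19 'c': node 1→2  emit P0@[18:19]
i=20 'b': node 2→1 (via fail)
i=21 'a': node 1→3 (via fail)
i=22 'b': node 3→4
i=23 'b': node 4→5
i=24 'a': node 5→6  emit P1@[21:24]
i=25 'a': node 6→3 (via fail)
i=26 'a': node 3→3 (via fail)
i=27 'b': node 3→4
i=28 'a': node 4→3 (via fail)
i=29 'b': node 3→4
i=30 'c': node 4→2 (via fail)  emit P0@[29:30]
i=31 'b': node 2→1 (via fail)
i=32 'c': node 1→2  emit P0@[31:32]
i=33 'b': node 2→1 (via fail)
i=34 'a': node 1→3 (via fail)
i=35 'a': node 3→3 (via fail)
i=36 'b': node 3→4
i=37 'a': node 4→3 (via fail)
i=38 'b': node 3→4
i=39 'c': node 4→2 (via fail)  emit P0@[38:39]
i=40 'b': node 2→1 (via fail)

All matches (sorted): [[2,0],[5,0],[13,1],[19,0],[24,1],[30,0],[32,0],[39,0]]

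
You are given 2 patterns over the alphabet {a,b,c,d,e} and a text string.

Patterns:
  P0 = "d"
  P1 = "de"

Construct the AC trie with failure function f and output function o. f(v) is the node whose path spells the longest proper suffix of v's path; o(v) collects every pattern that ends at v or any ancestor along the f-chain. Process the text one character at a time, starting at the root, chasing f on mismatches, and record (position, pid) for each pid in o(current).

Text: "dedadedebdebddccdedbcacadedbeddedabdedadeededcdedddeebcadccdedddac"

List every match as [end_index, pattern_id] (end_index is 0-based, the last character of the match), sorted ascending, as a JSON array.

Build:
Trie nodes:
  n0 'ε': d→1
  n1 'd': e→2  [P0 ends]
  n2 'de': ·  [P1 ends]

BFS fail/out derivation:
  n1('d'): parent n0 fail=0; on 'd' 0 → fail=0;  out {0}∪∅={0}
  n2('de'): parent n1 fail=0; on 'e' 0 → fail=0;  out {1}∪∅={1}

Run:
pos 0 'd': at 1  emit P0@[0:0]
pos 1 'e': at 2  emit P1@[0:1]
pos 2 'd': at 1 (fail-walked)  emit P0@[2:2]
pos 3 'a': at 0 (fail-walked)
pos 4 'd': at 1  emit P0@[4:4]
pos 5 'e': at 2  emit P1@[4:5]
pos 6 'd': at 1 (fail-walked)  emit P0@[6:6]
pos 7 'e': at 2  emit P1@[6:7]
pos 8 'b': at 0 (fail-walked)
pos 9 'd': at 1  emit P0@[9:9]
pos 10 'e': at 2  emit P1@[9:10]
pos 11 'b': at 0 (fail-walked)
pos 12 'd': at 1  emit P0@[12:12]
pos 13 'd': at 1 (fail-walked)  emit P0@[13:13]
pos 14 'c': at 0 (fail-walked)
pos 15 'c': at 0
pos 16 'd': at 1  emit P0@[16:16]
pos 17 'e': at 2  emit P1@[16:17]
pos 18 'd': at 1 (fail-walked)  emit P0@[18:18]
pos 19 'b': at 0 (fail-walked)
pos 20 'c': at 0
pos 21 'a': at 0
pos 22 'c': at 0
pos 23 'a': at 0
pos 24 'd': at 1  emit P0@[24:24]
pos 25 'e': at 2  emit P1@[24:25]
pos 26 'd': at 1 (fail-walked)  emit P0@[26:26]
pos 27 'b': at 0 (fail-walked)
pos 28 'e': at 0
pos 29 'd': at 1  emit P0@[29:29]
pos 30 'd': at 1 (fail-walked)  emit P0@[30:30]
pos 31 'e': at 2  emit P1@[30:31]
pos 32 'd': at 1 (fail-walked)  emit P0@[32:32]
pos 33 'a': at 0 (fail-walked)
pos 34 'b': at 0
pos 35 'd': at 1  emit P0@[35:35]
pos 36 'e': at 2  emit P1@[35:36]
pos 37 'd': at 1 (fail-walked)  emit P0@[37:37]
pos 38 'a': at 0 (fail-walked)
pos 39 'd': at 1  emit P0@[39:39]
pos 40 'e': at 2  emit P1@[39:40]
pos 41 'e': at 0 (fail-walked)
pos 42 'd': at 1  emit P0@[42:42]
pos 43 'e': at 2  emit P1@[42:43]
pos 44 'd': at 1 (fail-walked)  emit P0@[44:44]
pos 45 'c': at 0 (fail-walked)
pos 46 'd': at 1  emit P0@[46:46]
pos 47 'e': at 2  emit P1@[46:47]
pos 48 'd': at 1 (fail-walked)  emit P0@[48:48]
pos 49 'd': at 1 (fail-walked)  emit P0@[49:49]
pos 50 'd': at 1 (fail-walked)  emit P0@[50:50]
pos 51 'e': at 2  emit P1@[50:51]
pos 52 'e': at 0 (fail-walked)
pos 53 'b': at 0
pos 54 'c': at 0
pos 55 'a': at 0
pos 56 'd': at 1  emit P0@[56:56]
pos 57 'c': at 0 (fail-walked)
pos 58 'c': at 0
pos 59 'd': at 1  emit P0@[59:59]
pos 60 'e': at 2  emit P1@[59:60]
pos 61 'd': at 1 (fail-walked)  emit P0@[61:61]
pos 62 'd': at 1 (fail-walked)  emit P0@[62:62]
pos 63 'd': at 1 (fail-walked)  emit P0@[63:63]
pos 64 'a': at 0 (fail-walked)
pos 65 'c': at 0

Matches: [[0,0],[1,1],[2,0],[4,0],[5,1],[6,0],[7,1],[9,0],[10,1],[12,0],[13,0],[16,0],[17,1],[18,0],[24,0],[25,1],[26,0],[29,0],[30,0],[31,1],[32,0],[35,0],[36,1],[37,0],[39,0],[40,1],[42,0],[43,1],[44,0],[46,0],[47,1],[48,0],[49,0],[50,0],[51,1],[56,0],[59,0],[60,1],[61,0],[62,0],[63,0]]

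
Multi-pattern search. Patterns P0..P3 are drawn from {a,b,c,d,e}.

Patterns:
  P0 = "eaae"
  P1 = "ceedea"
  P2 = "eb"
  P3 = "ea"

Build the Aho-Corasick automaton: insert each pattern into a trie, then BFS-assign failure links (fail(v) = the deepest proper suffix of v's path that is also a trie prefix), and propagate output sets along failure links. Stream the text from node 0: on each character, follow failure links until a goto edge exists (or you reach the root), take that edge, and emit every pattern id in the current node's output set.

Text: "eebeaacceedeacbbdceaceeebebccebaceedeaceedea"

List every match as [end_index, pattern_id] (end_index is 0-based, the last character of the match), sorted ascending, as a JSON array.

Build:
Trie (insert patterns):
  n0 'ε': c→5 e→1
  n1 'e': a→2 b→11
  n2 'ea': a→3  ←P3
  n3 'eaa': e→4
  n4 'eaae': ·  ←P0
  n5 'c': e→6
  n6 'ce': e→7
  n7 'cee': d→8
  n8 'ceed': e→9
  n9 'ceede': a→10
  n10 'ceedea': ·  ←P1
  n11 'eb': ·  ←P2

Failure links (BFS by depth):
  fail(1) 'e': from fail(0)=0 chase 'e': 0 ⇒ 0;  out=∅∪out(0)=∅
  fail(5) 'c': from fail(0)=0 chase 'c': 0 ⇒ 0;  out=∅∪out(0)=∅
  fail(2) 'ea': from fail(1)=0 chase 'a': 0 ⇒ 0;  out={3}∪out(0)={3}
  fail(6) 'ce': from fail(5)=0 chase 'e': 0 ⇒ 1;  out=∅∪out(1)=∅
  fail(11) 'eb': from fail(1)=0 chase 'b': 0 ⇒ 0;  out={2}∪out(0)={2}
  fail(3) 'eaa': from fail(2)=0 chase 'a': 0 ⇒ 0;  out=∅∪out(0)=∅
  fail(7) 'cee': from fail(6)=1 chase 'e': 1→0 ⇒ 1;  out=∅∪out(1)=∅
  fail(4) 'eaae': from fail(3)=0 chase 'e': 0 ⇒ 1;  out={0}∪out(1)={0}
  fail(8) 'ceed': from fail(7)=1 chase 'd': 1→0 ⇒ 0;  out=∅∪out(0)=∅
  fail(9) 'ceede': from fail(8)=0 chase 'e': 0 ⇒ 1;  out=∅∪out(1)=∅
  fail(10) 'ceedea': from fail(9)=1 chase 'a': 1 ⇒ 2;  out={1}∪out(2)={1,3}

Text stream:
[0] read 'e'  n0⇒n1
[1] read 'e'  n1⇒n1 (fail-walked)
[2] read 'b'  n1⇒n11  → match P2@[1:2]
[3] read 'e'  n11⇒n1 (fail-walked)
[4] read 'a'  n1⇒n2  → match P3@[3:4]
[5] read 'a'  n2⇒n3
[6] read 'c'  n3⇒n5 (fail-walked)
[7] read 'c'  n5⇒n5 (fail-walked)
[8] read 'e'  n5⇒n6
[9] read 'e'  n6⇒n7
[10] read 'd'  n7⇒n8
[11] read 'e'  n8⇒n9
[12] read 'a'  n9⇒n10  → match P1@[7:12],P3@[11:12]
[13] read 'c'  n10⇒n5 (fail-walked)
[14] read 'b'  n5⇒n0 (fail-walked)
[15] read 'b'  n0⇒n0
[16] read 'd'  n0⇒n0
[17] read 'c'  n0⇒n5
[18] read 'e'  n5⇒n6
[19] read 'a'  n6⇒n2 (fail-walked)  → match P3@[18:19]
[20] read 'c'  n2⇒n5 (fail-walked)
[21] read 'e'  n5⇒n6
[22] read 'e'  n6⇒n7
[23] read 'e'  n7⇒n1 (fail-walked)
[24] read 'b'  n1⇒n11  → match P2@[23:24]
[25] read 'e'  n11⇒n1 (fail-walked)
[26] read 'b'  n1⇒n11  → match P2@[25:26]
[27] read 'c'  n11⇒n5 (fail-walked)
[28] read 'c'  n5⇒n5 (fail-walked)
[29] read 'e'  n5⇒n6
[30] read 'b'  n6⇒n11 (fail-walked)  → match P2@[29:30]
[31] read 'a'  n11⇒n0 (fail-walked)
[32] read 'c'  n0⇒n5
[33] read 'e'  n5⇒n6
[34] read 'e'  n6⇒n7
[35] read 'd'  n7⇒n8
[36] read 'e'  n8⇒n9
[37] read 'a'  n9⇒n10  → match P1@[32:37],P3@[36:37]
[38] read 'c'  n10⇒n5 (fail-walked)
[39] read 'e'  n5⇒n6
[40] read 'e'  n6⇒n7
[41] read 'd'  n7⇒n8
[42] read 'e'  n8⇒n9
[43] read 'a'  n9⇒n10  → match P1@[38:43],P3@[42:43]

Result: [[2,2],[4,3],[12,1],[12,3],[19,3],[24,2],[26,2],[30,2],[37,1],[37,3],[43,1],[43,3]]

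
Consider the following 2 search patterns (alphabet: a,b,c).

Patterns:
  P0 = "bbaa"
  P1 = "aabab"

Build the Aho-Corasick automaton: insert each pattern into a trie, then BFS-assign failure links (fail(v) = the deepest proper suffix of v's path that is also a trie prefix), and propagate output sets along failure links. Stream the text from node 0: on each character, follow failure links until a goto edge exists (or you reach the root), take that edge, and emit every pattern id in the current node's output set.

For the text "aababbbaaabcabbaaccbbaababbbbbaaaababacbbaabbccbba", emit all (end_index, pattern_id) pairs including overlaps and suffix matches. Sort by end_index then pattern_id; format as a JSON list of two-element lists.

Build automaton:
Trie nodes:
  0='ε' goto a→5 b→1
  1='b' goto b→2
  2='bb' goto a→3
  3='bba' goto a→4
  4='bbaa' goto ·  [P0 ends]
  5='a' goto a→6
  6='aa' goto b→7
  7='aab' goto a→8
  8='aaba' goto b→9
  9='aabab' goto ·  [P1 ends]

BFS fail/out derivation:
  n1('b'): parent n0 fail=0; on 'b' 0 → fail=0;  out ∅∪∅=∅
  n5('a'): parent n0 fail=0; on 'a' 0 → fail=0;  out ∅∪∅=∅
  n2('bb'): parent n1 fail=0; on 'b' 0 → fail=1;  out ∅∪∅=∅
  n6('aa'): parent n5 fail=0; on 'a' 0 → fail=5;  out ∅∪∅=∅
  n3('bba'): parent n2 fail=1; on 'a' 1→0 → fail=5;  out ∅∪∅=∅
  n7('aab'): parent n6 fail=5; on 'b' 5→0 → fail=1;  out ∅∪∅=∅
  n4('bbaa'): parent n3 fail=5; on 'a' 5 → fail=6;  out {0}∪∅={0}
  n8('aaba'): parent n7 fail=1; on 'a' 1→0 → fail=5;  out ∅∪∅=∅
  n9('aabab'): parent n8 fail=5; on 'b' 5→0 → fail=1;  out {1}∪∅={1}

Run:
[0] read 'a'  n0⇒n5
[1] read 'a'  n5⇒n6
[2] read 'b'  n6⇒n7
[3] read 'a'  n7⇒n8
[4] read 'b'  n8⇒n9  emit P1@[0:4]
[5] read 'b'  n9⇒n2 (via fail)
[6] read 'b'  n2⇒n2 (via fail)
[7] read 'a'  n2⇒n3
[8] read 'a'  n3⇒n4  emit P0@[5:8]
[9] read 'a'  n4⇒n6 (via fail)
[10] read 'b'  n6⇒n7
[11] read 'c'  n7⇒n0 (via fail)
[12] read 'a'  n0⇒n5
[13] read 'b'  n5⇒n1 (via fail)
[14] read 'b'  n1⇒n2
[15] read 'a'  n2⇒n3
[16] read 'a'  n3⇒n4  emit P0@[13:16]
[17] read 'c'  n4⇒n0 (via fail)
[18] read 'c'  n0⇒n0
[19] read 'b'  n0⇒n1
[20] read 'b'  n1⇒n2
[21] read 'a'  n2⇒n3
[22] read 'a'  n3⇒n4  emit P0@[19:22]
[23] read 'b'  n4⇒n7 (via fail)
[24] read 'a'  n7⇒n8
[25] read 'b'  n8⇒n9  emit P1@[21:25]
[26] read 'b'  n9⇒n2 (via fail)
[27] read 'b'  n2⇒n2 (via fail)
[28] read 'b'  n2⇒n2 (via fail)
[29] read 'b'  n2⇒n2 (via fail)
[30] read 'a'  n2⇒n3
[31] read 'a'  n3⇒n4  emit P0@[28:31]
[32] read 'a'  n4⇒n6 (via fail)
[33] read 'a'  n6⇒n6 (via fail)
[34] read 'b'  n6⇒n7
[35] read 'a'  n7⇒n8
[36] read 'b'  n8⇒n9  emit P1@[32:36]
[37] read 'a'  n9⇒n5 (via fail)
[38] read 'c'  n5⇒n0 (via fail)
[39] read 'b'  n0⇒n1
[40] read 'b'  n1⇒n2
[41] read 'a'  n2⇒n3
[42] read 'a'  n3⇒n4  emit P0@[39:42]
[43] read 'b'  n4⇒n7 (via fail)
[44] read 'b'  n7⇒n2 (via fail)
[45] read 'c'  n2⇒n0 (via fail)
[46] read 'c'  n0⇒n0
[47] read 'b'  n0⇒n1
[48] read 'b'  n1⇒n2
[49] read 'a'  n2⇒n3

Matches: [[4,1],[8,0],[16,0],[22,0],[25,1],[31,0],[36,1],[42,0]]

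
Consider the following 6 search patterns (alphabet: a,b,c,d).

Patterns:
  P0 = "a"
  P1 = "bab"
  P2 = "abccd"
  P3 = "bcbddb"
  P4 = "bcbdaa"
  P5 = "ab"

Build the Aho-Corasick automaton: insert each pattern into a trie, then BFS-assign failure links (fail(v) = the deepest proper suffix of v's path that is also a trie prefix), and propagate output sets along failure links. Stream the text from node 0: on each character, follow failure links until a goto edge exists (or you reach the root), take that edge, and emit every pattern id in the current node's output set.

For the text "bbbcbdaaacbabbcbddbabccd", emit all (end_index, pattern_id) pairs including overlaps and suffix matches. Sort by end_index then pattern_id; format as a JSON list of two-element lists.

Build:
Trie (insert patterns):
  n0 'ε': a→1 b→2
  n1 'a': b→5  [P0 ends]
  n2 'b': a→3 c→9
  n3 'ba': b→4
  n4 'bab': ·  [P1 ends]
  n5 'ab': c→6  [P5 ends]
  n6 'abc': c→7
  n7 'abcc': d→8
  n8 'abccd': ·  [P2 ends]
  n9 'bc': b→10
  n10 'bcb': d→11
  n11 'bcbd': a→14 d→12
  n12 'bcbdd': b→13
  n13 'bcbddb': ·  [P3 ends]
  n14 'bcbda': a→15
  n15 'bcbdaa': ·  [P4 ends]

Failure links (BFS by depth):
  fail(1) 'a': from fail(0)=0 chase 'a': 0 ⇒ 0;  out={0}∪out(0)={0}
  fail(2) 'b': from fail(0)=0 chase 'b': 0 ⇒ 0;  out=∅∪out(0)=∅
  fail(3) 'ba': from fail(2)=0 chase 'a': 0 ⇒ 1;  out=∅∪out(1)={0}
  fail(5) 'ab': from fail(1)=0 chase 'b': 0 ⇒ 2;  out={5}∪out(2)={5}
  fail(9) 'bc': from fail(2)=0 chase 'c': 0 ⇒ 0;  out=∅∪out(0)=∅
  fail(4) 'bab': from fail(3)=1 chase 'b': 1 ⇒ 5;  out={1}∪out(5)={1,5}
  fail(6) 'abc': from fail(5)=2 chase 'c': 2 ⇒ 9;  out=∅∪out(9)=∅
  fail(10) 'bcb': from fail(9)=0 chase 'b': 0 ⇒ 2;  out=∅∪out(2)=∅
  fail(7) 'abcc': from fail(6)=9 chase 'c': 9→0 ⇒ 0;  out=∅∪out(0)=∅
  fail(11) 'bcbd': from fail(10)=2 chase 'd': 2→0 ⇒ 0;  out=∅∪out(0)=∅
  fail(8) 'abccd': from fail(7)=0 chase 'd': 0 ⇒ 0;  out={2}∪out(0)={2}
  fail(12) 'bcbdd': from fail(11)=0 chase 'd': 0 ⇒ 0;  out=∅∪out(0)=∅
  fail(14) 'bcbda': from fail(11)=0 chase 'a': 0 ⇒ 1;  out=∅∪out(1)={0}
  fail(13) 'bcbddb': from fail(12)=0 chase 'b': 0 ⇒ 2;  out={3}∪out(2)={3}
  fail(15) 'bcbdaa': from fail(14)=1 chase 'a': 1→0 ⇒ 1;  out={4}∪out(1)={0,4}

Text stream:
pos 0 'b': at 2
pos 1 'b': at 2 ·f
pos 2 'b': at 2 ·f
pos 3 'c': at 9
pos 4 'b': at 10
pos 5 'd': at 11
pos 6 'a': at 14  ** P0@[6:6]
pos 7 'a': at 15  ** P0@[7:7],P4@[2:7]
pos 8 'a': at 1 ·f  ** P0@[8:8]
pos 9 'c': at 0 ·f
pos 10 'b': at 2
pos 11 'a': at 3  ** P0@[11:11]
pos 12 'b': at 4  ** P1@[10:12],P5@[11:12]
pos 13 'b': at 2 ·f
pos 14 'c': at 9
pos 15 'b': at 10
pos 16 'd': at 11
pos 17 'd': at 12
pos 18 'b': at 13  ** P3@[13:18]
pos 19 'a': at 3 ·f  ** P0@[19:19]
pos 20 'b': at 4  ** P1@[18:20],P5@[19:20]
pos 21 'c': at 6 ·f
pos 22 'c': at 7
pos 23 'd': at 8  ** P2@[19:23]

Matches: [[6,0],[7,0],[7,4],[8,0],[11,0],[12,1],[12,5],[18,3],[19,0],[20,1],[20,5],[23,2]]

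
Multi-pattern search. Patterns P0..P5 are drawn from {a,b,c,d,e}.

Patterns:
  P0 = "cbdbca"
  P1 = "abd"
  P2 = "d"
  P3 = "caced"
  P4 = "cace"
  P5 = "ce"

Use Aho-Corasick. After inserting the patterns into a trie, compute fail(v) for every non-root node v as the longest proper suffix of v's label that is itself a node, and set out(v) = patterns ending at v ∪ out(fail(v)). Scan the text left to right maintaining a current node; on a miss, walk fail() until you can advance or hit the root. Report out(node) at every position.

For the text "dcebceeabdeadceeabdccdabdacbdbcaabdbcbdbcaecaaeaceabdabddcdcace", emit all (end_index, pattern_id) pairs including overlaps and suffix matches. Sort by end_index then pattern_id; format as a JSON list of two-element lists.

Build:
Trie (insert patterns):
  0='ε' goto a→7 c→1 d→10
  1='c' goto a→11 b→2 e→15
  2='cb' goto d→3
  3='cbd' goto b→4
  4='cbdb' goto c→5
  5='cbdbc' goto a→6
  6='cbdbca' goto ·  [P0 ends]
  7='a' goto b→8
  8='ab' goto d→9
  9='abd' goto ·  [P1 ends]
  10='d' goto ·  [P2 ends]
  11='ca' goto c→12
  12='cac' goto e→13
  13='cace' goto d→14  [P4 ends]
  14='caced' goto ·  [P3 ends]
  15='ce' goto ·  [P5 ends]

BFS fail/out derivation:
  n1('c'): parent n0 fail=0; on 'c' 0 → fail=0;  out ∅∪∅=∅
  n7('a'): parent n0 fail=0; on 'a' 0 → fail=0;  out ∅∪∅=∅
  n10('d'): parent n0 fail=0; on 'd' 0 → fail=0;  out {2}∪∅={2}
  n2('cb'): parent n1 fail=0; on 'b' 0 → fail=0;  out ∅∪∅=∅
  n8('ab'): parent n7 fail=0; on 'b' 0 → fail=0;  out ∅∪∅=∅
  n11('ca'): parent n1 fail=0; on 'a' 0 → fail=7;  out ∅∪∅=∅
  n15('ce'): parent n1 fail=0; on 'e' 0 → fail=0;  out {5}∪∅={5}
  n3('cbd'): parent n2 fail=0; on 'd' 0 → fail=10;  out ∅∪{2}={2}
  n9('abd'): parent n8 fail=0; on 'd' 0 → fail=10;  out {1}∪{2}={1,2}
  n12('cac'): parent n11 fail=7; on 'c' 7→0 → fail=1;  out ∅∪∅=∅
  n4('cbdb'): parent n3 fail=10; on 'b' 10→0 → fail=0;  out ∅∪∅=∅
  n13('cace'): parent n12 fail=1; on 'e' 1 → fail=15;  out {4}∪{5}={4,5}
  n5('cbdbc'): parent n4 fail=0; on 'c' 0 → fail=1;  out ∅∪∅=∅
  n14('caced'): parent n13 fail=15; on 'd' 15→0 → fail=10;  out {3}∪{2}={2,3}
  n6('cbdbca'): parent n5 fail=1; on 'a' 1 → fail=11;  out {0}∪∅={0}

Run:
pos 0 'd': at 10  emit P2@[0:0]
pos 1 'c': at 1 (via fail)
pos 2 'e': at 15  emit P5@[1:2]
pos 3 'b': at 0 (via fail)
pos 4 'c': at 1
pos 5 'e': at 15  emit P5@[4:5]
pos 6 'e': at 0 (via fail)
pos 7 'a': at 7
pos 8 'b': at 8
pos 9 'd': at 9  emit P1@[7:9],P2@[9:9]
pos 10 'e': at 0 (via fail)
pos 11 'a': at 7
pos 12 'd': at 10 (via fail)  emit P2@[12:12]
pos 13 'c': at 1 (via fail)
pos 14 'e': at 15  emit P5@[13:14]
pos 15 'e': at 0 (via fail)
pos 16 'a': at 7
pos 17 'b': at 8
pos 18 'd': at 9  emit P1@[16:18],P2@[18:18]
pos 19 'c': at 1 (via fail)
pos 20 'c': at 1 (via fail)
pos 21 'd': at 10 (via fail)  emit P2@[21:21]
pos 22 'a': at 7 (via fail)
pos 23 'b': at 8
pos 24 'd': at 9  emit P1@[22:24],P2@[24:24]
pos 25 'a': at 7 (via fail)
pos 26 'c': at 1 (via fail)
pos 27 'b': at 2
pos 28 'd': at 3  emit P2@[28:28]
pos 29 'b': at 4
pos 30 'c': at 5
pos 31 'a': at 6  emit P0@[26:31]
pos 32 'a': at 7 (via fail)
pos 33 'b': at 8
pos 34 'd': at 9  emit P1@[32:34],P2@[34:34]
pos 35 'b': at 0 (via fail)
pos 36 'c': at 1
pos 37 'b': at 2
pos 38 'd': at 3  emit P2@[38:38]
pos 39 'b': at 4
pos 40 'c': at 5
pos 41 'a': at 6  emit P0@[36:41]
pos 42 'e': at 0 (via fail)
pos 43 'c': at 1
pos 44 'a': at 11
pos 45 'a': at 7 (via fail)
pos 46 'e': at 0 (via fail)
pos 47 'a': at 7
pos 48 'c': at 1 (via fail)
pos 49 'e': at 15  emit P5@[48:49]
pos 50 'a': at 7 (via fail)
pos 51 'b': at 8
pos 52 'd': at 9  emit P1@[50:52],P2@[52:52]
pos 53 'a': at 7 (via fail)
pos 54 'b': at 8
pos 55 'd': at 9  emit P1@[53:55],P2@[55:55]
pos 56 'd': at 10 (via fail)  emit P2@[56:56]
pos 57 'c': at 1 (via fail)
pos 58 'd': at 10 (via fail)  emit P2@[58:58]
pos 59 'c': at 1 (via fail)
pos 60 'a': at 11
pos 61 'c': at 12
pos 62 'e': at 13  emit P4@[59:62],P5@[61:62]

Result: [[0,2],[2,5],[5,5],[9,1],[9,2],[12,2],[14,5],[18,1],[18,2],[21,2],[24,1],[24,2],[28,2],[31,0],[34,1],[34,2],[38,2],[41,0],[49,5],[52,1],[52,2],[55,1],[55,2],[56,2],[58,2],[62,4],[62,5]]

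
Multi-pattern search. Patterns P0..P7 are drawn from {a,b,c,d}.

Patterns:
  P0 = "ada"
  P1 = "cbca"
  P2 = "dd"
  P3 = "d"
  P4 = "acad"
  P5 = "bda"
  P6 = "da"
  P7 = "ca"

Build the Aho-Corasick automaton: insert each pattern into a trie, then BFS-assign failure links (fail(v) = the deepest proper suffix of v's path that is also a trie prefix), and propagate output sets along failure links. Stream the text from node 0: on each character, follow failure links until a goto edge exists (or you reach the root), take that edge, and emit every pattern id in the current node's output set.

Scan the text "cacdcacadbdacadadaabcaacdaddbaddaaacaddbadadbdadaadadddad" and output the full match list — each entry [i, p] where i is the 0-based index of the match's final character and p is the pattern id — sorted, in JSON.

Construct AC machine:
Trie nodes:
  0='ε' goto a→1 b→13 c→4 d→8
  1='a' goto c→10 d→2
  2='ad' goto a→3
  3='ada' goto ·  ←P0
  4='c' goto a→17 b→5
  5='cb' goto c→6
  6='cbc' goto a→7
  7='cbca' goto ·  ←P1
  8='d' goto a→16 d→9  ←P3
  9='dd' goto ·  ←P2
  10='ac' goto a→11
  11='aca' goto d→12
  12='acad' goto ·  ←P4
  13='b' goto d→14
  14='bd' goto a→15
  15='bda' goto ·  ←P5
  16='da' goto ·  ←P6
  17='ca' goto ·  ←P7

Failure links (BFS by depth):
  n1('a'): parent n0 fail=0; on 'a' 0 → fail=0;  out ∅∪∅=∅
  n4('c'): parent n0 fail=0; on 'c' 0 → fail=0;  out ∅∪∅=∅
  n8('d'): parent n0 fail=0; on 'd' 0 → fail=0;  out {3}∪∅={3}
  n13('b'): parent n0 fail=0; on 'b' 0 → fail=0;  out ∅∪∅=∅
  n2('ad'): parent n1 fail=0; on 'd' 0 → fail=8;  out ∅∪{3}={3}
  n5('cb'): parent n4 fail=0; on 'b' 0 → fail=13;  out ∅∪∅=∅
  n9('dd'): parent n8 fail=0; on 'd' 0 → fail=8;  out {2}∪{3}={2,3}
  n10('ac'): parent n1 fail=0; on 'c' 0 → fail=4;  out ∅∪∅=∅
  n14('bd'): parent n13 fail=0; on 'd' 0 → fail=8;  out ∅∪{3}={3}
  n16('da'): parent n8 fail=0; on 'a' 0 → fail=1;  out {6}∪∅={6}
  n17('ca'): parent n4 fail=0; on 'a' 0 → fail=1;  out {7}∪∅={7}
  n3('ada'): parent n2 fail=8; on 'a' 8 → fail=16;  out {0}∪{6}={0,6}
  n6('cbc'): parent n5 fail=13; on 'c' 13→0 → fail=4;  out ∅∪∅=∅
  n11('aca'): parent n10 fail=4; on 'a' 4 → fail=17;  out ∅∪{7}={7}
  n15('bda'): parent n14 fail=8; on 'a' 8 → fail=16;  out {5}∪{6}={5,6}
  n7('cbca'): parent n6 fail=4; on 'a' 4 → fail=17;  out {1}∪{7}={1,7}
  n12('acad'): parent n11 fail=17; on 'd' 17→1 → fail=2;  out {4}∪{3}={3,4}

Text stream:
pos 0 'c': at 4
pos 1 'a': at 17  → match P7@[0:1]
pos 2 'c': at 10 (fail-walked)
pos 3 'd': at 8 (fail-walked)  → match P3@[3:3]
pos 4 'c': at 4 (fail-walked)
pos 5 'a': at 17  → match P7@[4:5]
pos 6 'c': at 10 (fail-walked)
pos 7 'a': at 11  → match P7@[6:7]
pos 8 'd': at 12  → match P3@[8:8],P4@[5:8]
pos 9 'b': at 13 (fail-walked)
pos 10 'd': at 14  → match P3@[10:10]
pos 11 'a': at 15  → match P5@[9:11],P6@[10:11]
pos 12 'c': at 10 (fail-walked)
pos 13 'a': at 11  → match P7@[12:13]
pos 14 'd': at 12  → match P3@[14:14],P4@[11:14]
pos 15 'a': at 3 (fail-walked)  → match P0@[13:15],P6@[14:15]
pos 16 'd': at 2 (fail-walked)  → match P3@[16:16]
pos 17 'a': at 3  → match P0@[15:17],P6@[16:17]
pos 18 'a': at 1 (fail-walked)
pos 19 'b': at 13 (fail-walked)
pos 20 'c': at 4 (fail-walked)
pos 21 'a': at 17  → match P7@[20:21]
pos 22 'a': at 1 (fail-walked)
pos 23 'c': at 10
pos 24 'd': at 8 (fail-walked)  → match P3@[24:24]
pos 25 'a': at 16  → match P6@[24:25]
pos 26 'd': at 2 (fail-walked)  → match P3@[26:26]
pos 27 'd': at 9 (fail-walked)  → match P2@[26:27],P3@[27:27]
pos 28 'b': at 13 (fail-walked)
pos 29 'a': at 1 (fail-walked)
pos 30 'd': at 2  → match P3@[30:30]
pos 31 'd': at 9 (fail-walked)  → match P2@[30:31],P3@[31:31]
pos 32 'a': at 16 (fail-walked)  → match P6@[31:32]
pos 33 'a': at 1 (fail-walked)
pos 34 'a': at 1 (fail-walked)
pos 35 'c': at 10
pos 36 'a': at 11  → match P7@[35:36]
pos 37 'd': at 12  → match P3@[37:37],P4@[34:37]
pos 38 'd': at 9 (fail-walked)  → match P2@[37:38],P3@[38:38]
pos 39 'b': at 13 (fail-walked)
pos 40 'a': at 1 (fail-walked)
pos 41 'd': at 2  → match P3@[41:41]
pos 42 'a': at 3  → match P0@[40:42],P6@[41:42]
pos 43 'd': at 2 (fail-walked)  → match P3@[43:43]
pos 44 'b': at 13 (fail-walked)
pos 45 'd': at 14  → match P3@[45:45]
pos 46 'a': at 15  → match P5@[44:46],P6@[45:46]
pos 47 'd': at 2 (fail-walked)  → match P3@[47:47]
pos 48 'a': at 3  → match P0@[46:48],P6@[47:48]
pos 49 'a': at 1 (fail-walked)
pos 50 'd': at 2  → match P3@[50:50]
pos 51 'a': at 3  → match P0@[49:51],P6@[50:51]
pos 52 'd': at 2 (fail-walked)  → match P3@[52:52]
pos 53 'd': at 9 (fail-walked)  → match P2@[52:53],P3@[53:53]
pos 54 'd': at 9 (fail-walked)  → match P2@[53:54],P3@[54:54]
pos 55 'a': at 16 (fail-walked)  → match P6@[54:55]
pos 56 'd': at 2 (fail-walked)  → match P3@[56:56]

Result: [[1,7],[3,3],[5,7],[7,7],[8,3],[8,4],[10,3],[11,5],[11,6],[13,7],[14,3],[14,4],[15,0],[15,6],[16,3],[17,0],[17,6],[21,7],[24,3],[25,6],[26,3],[27,2],[27,3],[30,3],[31,2],[31,3],[32,6],[36,7],[37,3],[37,4],[38,2],[38,3],[41,3],[42,0],[42,6],[43,3],[45,3],[46,5],[46,6],[47,3],[48,0],[48,6],[50,3],[51,0],[51,6],[52,3],[53,2],[53,3],[54,2],[54,3],[55,6],[56,3]]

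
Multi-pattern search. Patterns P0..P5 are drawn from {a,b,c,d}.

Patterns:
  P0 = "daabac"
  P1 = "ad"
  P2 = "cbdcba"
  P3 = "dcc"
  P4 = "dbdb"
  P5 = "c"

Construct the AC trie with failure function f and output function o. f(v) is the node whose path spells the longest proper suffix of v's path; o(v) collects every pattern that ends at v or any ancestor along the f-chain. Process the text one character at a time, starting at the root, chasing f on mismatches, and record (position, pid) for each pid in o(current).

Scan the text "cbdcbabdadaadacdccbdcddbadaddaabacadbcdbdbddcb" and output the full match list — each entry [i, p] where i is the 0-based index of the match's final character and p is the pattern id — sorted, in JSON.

Build automaton:
Trie nodes:
  n0 'ε': a→7 c→9 d→1
  n1 'd': a→2 b→17 c→15
  n2 'da': a→3
  n3 'daa': b→4
  n4 'daab': a→5
  n5 'daaba': c→6
  n6 'daabac': ·  ←P0
  n7 'a': d→8
  n8 'ad': ·  ←P1
  n9 'c': b→10  ←P5
  n10 'cb': d→11
  n11 'cbd': c→12
  n12 'cbdc': b→13
  n13 'cbdcb': a→14
  n14 'cbdcba': ·  ←P2
  n15 'dc': c→16
  n16 'dcc': ·  ←P3
  n17 'db': d→18
  n18 'dbd': b→19
  n19 'dbdb': ·  ←P4

BFS fail/out derivation:
  fail(1) 'd': from fail(0)=0 chase 'd': 0 ⇒ 0;  out=∅∪out(0)=∅
  fail(7) 'a': from fail(0)=0 chase 'a': 0 ⇒ 0;  out=∅∪out(0)=∅
  fail(9) 'c': from fail(0)=0 chase 'c': 0 ⇒ 0;  out={5}∪out(0)={5}
  fail(2) 'da': from fail(1)=0 chase 'a': 0 ⇒ 7;  out=∅∪out(7)=∅
  fail(8) 'ad': from fail(7)=0 chase 'd': 0 ⇒ 1;  out={1}∪out(1)={1}
  fail(10) 'cb': from fail(9)=0 chase 'b': 0 ⇒ 0;  out=∅∪out(0)=∅
  fail(15) 'dc': from fail(1)=0 chase 'c': 0 ⇒ 9;  out=∅∪out(9)={5}
  fail(17) 'db': from fail(1)=0 chase 'b': 0 ⇒ 0;  out=∅∪out(0)=∅
  fail(3) 'daa': from fail(2)=7 chase 'a': 7→0 ⇒ 7;  out=∅∪out(7)=∅
  fail(11) 'cbd': from fail(10)=0 chase 'd': 0 ⇒ 1;  out=∅∪out(1)=∅
  fail(16) 'dcc': from fail(15)=9 chase 'c': 9→0 ⇒ 9;  out={3}∪out(9)={3,5}
  fail(18) 'dbd': from fail(17)=0 chase 'd': 0 ⇒ 1;  out=∅∪out(1)=∅
  fail(4) 'daab': from fail(3)=7 chase 'b': 7→0 ⇒ 0;  out=∅∪out(0)=∅
  fail(12) 'cbdc': from fail(11)=1 chase 'c': 1 ⇒ 15;  out=∅∪out(15)={5}
  fail(19) 'dbdb': from fail(18)=1 chase 'b': 1 ⇒ 17;  out={4}∪out(17)={4}
  fail(5) 'daaba': from fail(4)=0 chase 'a': 0 ⇒ 7;  out=∅∪out(7)=∅
  fail(13) 'cbdcb': from fail(12)=15 chase 'b': 15→9 ⇒ 10;  out=∅∪out(10)=∅
  fail(6) 'daabac': from fail(5)=7 chase 'c': 7→0 ⇒ 9;  out={0}∪out(9)={0,5}
  fail(14) 'cbdcba': from fail(13)=10 chase 'a': 10→0 ⇒ 7;  out={2}∪out(7)={2}

Text stream:
pos 0 'c': at 9  → match P5@[0:0]
pos 1 'b': at 10
pos 2 'd': at 11
pos 3 'c': at 12  → match P5@[3:3]
pos 4 'b': at 13
pos 5 'a': at 14  → match P2@[0:5]
pos 6 'b': at 0 ·f
pos 7 'd': at 1
pos 8 'a': at 2
pos 9 'd': at 8 ·f  → match P1@[8:9]
pos 10 'a': at 2 ·f
pos 11 'a': at 3
pos 12 'd': at 8 ·f  → match P1@[11:12]
pos 13 'a': at 2 ·f
pos 14 'c': at 9 ·f  → match P5@[14:14]
pos 15 'd': at 1 ·f
pos 16 'c': at 15  → match P5@[16:16]
pos 17 'c': at 16  → match P3@[15:17],P5@[17:17]
pos 18 'b': at 10 ·f
pos 19 'd': at 11
pos 20 'c': at 12  → match P5@[20:20]
pos 21 'd': at 1 ·f
pos 22 'd': at 1 ·f
pos 23 'b': at 17
pos 24 'a': at 7 ·f
pos 25 'd': at 8  → match P1@[24:25]
pos 26 'a': at 2 ·f
pos 27 'd': at 8 ·f  → match P1@[26:27]
pos 28 'd': at 1 ·f
pos 29 'a': at 2
pos 30 'a': at 3
pos 31 'b': at 4
pos 32 'a': at 5
pos 33 'c': at 6  → match P0@[28:33],P5@[33:33]
pos 34 'a': at 7 ·f
pos 35 'd': at 8  → match P1@[34:35]
pos 36 'b': at 17 ·f
pos 37 'c': at 9 ·f  → match P5@[37:37]
pos 38 'd': at 1 ·f
pos 39 'b': at 17
pos 40 'd': at 18
pos 41 'b': at 19  → match P4@[38:41]
pos 42 'd': at 18 ·f
pos 43 'd': at 1 ·f
pos 44 'c': at 15  → match P5@[44:44]
pos 45 'b': at 10 ·f

Matches: [[0,5],[3,5],[5,2],[9,1],[12,1],[14,5],[16,5],[17,3],[17,5],[20,5],[25,1],[27,1],[33,0],[33,5],[35,1],[37,5],[41,4],[44,5]]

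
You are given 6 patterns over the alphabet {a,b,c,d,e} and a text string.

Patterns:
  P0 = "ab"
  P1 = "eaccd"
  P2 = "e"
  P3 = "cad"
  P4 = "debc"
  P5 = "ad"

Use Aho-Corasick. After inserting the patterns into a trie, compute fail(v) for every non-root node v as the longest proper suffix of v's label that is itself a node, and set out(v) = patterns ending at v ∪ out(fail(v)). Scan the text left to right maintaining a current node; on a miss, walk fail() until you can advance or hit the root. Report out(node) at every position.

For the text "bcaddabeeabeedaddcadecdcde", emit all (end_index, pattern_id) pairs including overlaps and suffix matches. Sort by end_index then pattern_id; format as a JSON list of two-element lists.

Build:
Trie (insert patterns):
  n0 'ε': a→1 c→8 d→11 e→3
  n1 'a': b→2 d→15
  n2 'ab': ·  ←P0
  n3 'e': a→4  ←P2
  n4 'ea': c→5
  n5 'eac': c→6
  n6 'eacc': d→7
  n7 'eaccd': ·  ←P1
  n8 'c': a→9
  n9 'ca': d→10
  n10 'cad': ·  ←P3
  n11 'd': e→12
  n12 'de': b→13
  n13 'deb': c→14
  n14 'debc': ·  ←P4
  n15 'ad': ·  ←P5

Failure links (BFS by depth):
  fail(1) 'a': from fail(0)=0 chase 'a': 0 ⇒ 0;  out=∅∪out(0)=∅
  fail(3) 'e': from fail(0)=0 chase 'e': 0 ⇒ 0;  out={2}∪out(0)={2}
  fail(8) 'c': from fail(0)=0 chase 'c': 0 ⇒ 0;  out=∅∪out(0)=∅
  fail(11) 'd': from fail(0)=0 chase 'd': 0 ⇒ 0;  out=∅∪out(0)=∅
  fail(2) 'ab': from fail(1)=0 chase 'b': 0 ⇒ 0;  out={0}∪out(0)={0}
  fail(4) 'ea': from fail(3)=0 chase 'a': 0 ⇒ 1;  out=∅∪out(1)=∅
  fail(9) 'ca': from fail(8)=0 chase 'a': 0 ⇒ 1;  out=∅∪out(1)=∅
  fail(12) 'de': from fail(11)=0 chase 'e': 0 ⇒ 3;  out=∅∪out(3)={2}
  fail(15) 'ad': from fail(1)=0 chase 'd': 0 ⇒ 11;  out={5}∪out(11)={5}
  fail(5) 'eac': from fail(4)=1 chase 'c': 1→0 ⇒ 8;  out=∅∪out(8)=∅
  fail(10) 'cad': from fail(9)=1 chase 'd': 1 ⇒ 15;  out={3}∪out(15)={3,5}
  fail(13) 'deb': from fail(12)=3 chase 'b': 3→0 ⇒ 0;  out=∅∪out(0)=∅
  fail(6) 'eacc': from fail(5)=8 chase 'c': 8→0 ⇒ 8;  out=∅∪out(8)=∅
  fail(14) 'debc': from fail(13)=0 chase 'c': 0 ⇒ 8;  out={4}∪out(8)={4}
  fail(7) 'eaccd': from fail(6)=8 chase 'd': 8→0 ⇒ 11;  out={1}∪out(11)={1}

Run:
i=0 'b': node 0→0
i=1 'c': node 0→8
i=2 'a': node 8→9
i=3 'd': node 9→10  ** P3@[1:3],P5@[2:3]
i=4 'd': node 10→11 (via fail)
i=5 'a': node 11→1 (via fail)
i=6 'b': node 1→2  ** P0@[5:6]
i=7 'e': node 2→3 (via fail)  ** P2@[7:7]
i=8 'e': node 3→3 (via fail)  ** P2@[8:8]
i=9 'a': node 3→4
i=10 'b': node 4→2 (via fail)  ** P0@[9:10]
i=11 'e': node 2→3 (via fail)  ** P2@[11:11]
i=12 'e': node 3→3 (via fail)  ** P2@[12:12]
i=13 'd': node 3→11 (via fail)
i=14 'a': node 11→1 (via fail)
i=15 'd': node 1→15  ** P5@[14:15]
i=16 'd': node 15→11 (via fail)
i=17 'c': node 11→8 (via fail)
i=18 'a': node 8→9
i=19 'd': node 9→10  ** P3@[17:19],P5@[18:19]
i=20 'e': node 10→12 (via fail)  ** P2@[20:20]
i=21 'c': node 12→8 (via fail)
i=22 'd': node 8→11 (via fail)
i=23 'c': node 11→8 (via fail)
i=24 'd': node 8→11 (via fail)
i=25 'e': node 11→12  ** P2@[25:25]

Matches: [[3,3],[3,5],[6,0],[7,2],[8,2],[10,0],[11,2],[12,2],[15,5],[19,3],[19,5],[20,2],[25,2]]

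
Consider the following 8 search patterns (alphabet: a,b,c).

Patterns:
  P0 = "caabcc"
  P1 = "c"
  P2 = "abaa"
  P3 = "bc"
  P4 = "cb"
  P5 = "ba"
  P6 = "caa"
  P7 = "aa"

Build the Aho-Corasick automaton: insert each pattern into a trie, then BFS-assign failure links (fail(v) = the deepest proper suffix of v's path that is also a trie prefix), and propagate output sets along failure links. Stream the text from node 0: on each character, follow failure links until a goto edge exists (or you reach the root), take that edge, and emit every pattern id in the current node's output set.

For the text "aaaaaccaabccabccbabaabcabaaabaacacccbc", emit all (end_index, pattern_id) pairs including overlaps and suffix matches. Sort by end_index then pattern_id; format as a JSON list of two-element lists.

Construct AC machine:
Trie (insert patterns):
  0='ε' goto a→7 b→11 c→1
  1='c' goto a→2 b→13  [P1 ends]
  2='ca' goto a→3
  3='caa' goto b→4  [P6 ends]
  4='caab' goto c→5
  5='caabc' goto c→6
  6='caabcc' goto ·  [P0 ends]
  7='a' goto a→15 b→8
  8='ab' goto a→9
  9='aba' goto a→10
  10='abaa' goto ·  [P2 ends]
  11='b' goto a→14 c→12
  12='bc' goto ·  [P3 ends]
  13='cb' goto ·  [P4 ends]
  14='ba' goto ·  [P5 ends]
  15='aa' goto ·  [P7 ends]

Failure links (BFS by depth):
  fail(1) 'c': from fail(0)=0 chase 'c': 0 ⇒ 0;  out={1}∪out(0)={1}
  fail(7) 'a': from fail(0)=0 chase 'a': 0 ⇒ 0;  out=∅∪out(0)=∅
  fail(11) 'b': from fail(0)=0 chase 'b': 0 ⇒ 0;  out=∅∪out(0)=∅
  fail(2) 'ca': from fail(1)=0 chase 'a': 0 ⇒ 7;  out=∅∪out(7)=∅
  fail(8) 'ab': from fail(7)=0 chase 'b': 0 ⇒ 11;  out=∅∪out(11)=∅
  fail(12) 'bc': from fail(11)=0 chase 'c': 0 ⇒ 1;  out={3}∪out(1)={1,3}
  fail(13) 'cb': from fail(1)=0 chase 'b': 0 ⇒ 11;  out={4}∪out(11)={4}
  fail(14) 'ba': from fail(11)=0 chase 'a': 0 ⇒ 7;  out={5}∪out(7)={5}
  fail(15) 'aa': from fail(7)=0 chase 'a': 0 ⇒ 7;  out={7}∪out(7)={7}
  fail(3) 'caa': from fail(2)=7 chase 'a': 7 ⇒ 15;  out={6}∪out(15)={6,7}
  fail(9) 'aba': from fail(8)=11 chase 'a': 11 ⇒ 14;  out=∅∪out(14)={5}
  fail(4) 'caab': from fail(3)=15 chase 'b': 15→7 ⇒ 8;  out=∅∪out(8)=∅
  fail(10) 'abaa': from fail(9)=14 chase 'a': 14→7 ⇒ 15;  out={2}∪out(15)={2,7}
  fail(5) 'caabc': from fail(4)=8 chase 'c': 8→11 ⇒ 12;  out=∅∪out(12)={1,3}
  fail(6) 'caabcc': from fail(5)=12 chase 'c': 12→1→0 ⇒ 1;  out={0}∪out(1)={0,1}

Scan:
pos 0 'a': at 7
pos 1 'a': at 15  → match P7@[0:1]
pos 2 'a': at 15 (via fail)  → match P7@[1:2]
pos 3 'a': at 15 (via fail)  → match P7@[2:3]
pos 4 'a': at 15 (via fail)  → match P7@[3:4]
pos 5 'c': at 1 (via fail)  → match P1@[5:5]
pos 6 'c': at 1 (via fail)  → match P1@[6:6]
pos 7 'a': at 2
pos 8 'a': at 3  → match P6@[6:8],P7@[7:8]
pos 9 'b': at 4
pos 10 'c': at 5  → match P1@[10:10],P3@[9:10]
pos 11 'c': at 6  → match P0@[6:11],P1@[11:11]
pos 12 'a': at 2 (via fail)
pos 13 'b': at 8 (via fail)
pos 14 'c': at 12 (via fail)  → match P1@[14:14],P3@[13:14]
pos 15 'c': at 1 (via fail)  → match P1@[15:15]
pos 16 'b': at 13  → match P4@[15:16]
pos 17 'a': at 14 (via fail)  → match P5@[16:17]
pos 18 'b': at 8 (via fail)
pos 19 'a': at 9  → match P5@[18:19]
pos 20 'a': at 10  → match P2@[17:20],P7@[19:20]
pos 21 'b': at 8 (via fail)
pos 22 'c': at 12 (via fail)  → match P1@[22:22],P3@[21:22]
pos 23 'a': at 2 (via fail)
pos 24 'b': at 8 (via fail)
pos 25 'a': at 9  → match P5@[24:25]
pos 26 'a': at 10  → match P2@[23:26],P7@[25:26]
pos 27 'a': at 15 (via fail)  → match P7@[26:27]
pos 28 'b': at 8 (via fail)
pos 29 'a': at 9  → match P5@[28:29]
pos 30 'a': at 10  → match P2@[27:30],P7@[29:30]
pos 31 'c': at 1 (via fail)  → match P1@[31:31]
pos 32 'a': at 2
pos 33 'c': at 1 (via fail)  → match P1@[33:33]
pos 34 'c': at 1 (via fail)  → match P1@[34:34]
pos 35 'c': at 1 (via fail)  → match P1@[35:35]
pos 36 'b': at 13  → match P4@[35:36]
pos 37 'c': at 12 (via fail)  → match P1@[37:37],P3@[36:37]

Result: [[1,7],[2,7],[3,7],[4,7],[5,1],[6,1],[8,6],[8,7],[10,1],[10,3],[11,0],[11,1],[14,1],[14,3],[15,1],[16,4],[17,5],[19,5],[20,2],[20,7],[22,1],[22,3],[25,5],[26,2],[26,7],[27,7],[29,5],[30,2],[30,7],[31,1],[33,1],[34,1],[35,1],[36,4],[37,1],[37,3]]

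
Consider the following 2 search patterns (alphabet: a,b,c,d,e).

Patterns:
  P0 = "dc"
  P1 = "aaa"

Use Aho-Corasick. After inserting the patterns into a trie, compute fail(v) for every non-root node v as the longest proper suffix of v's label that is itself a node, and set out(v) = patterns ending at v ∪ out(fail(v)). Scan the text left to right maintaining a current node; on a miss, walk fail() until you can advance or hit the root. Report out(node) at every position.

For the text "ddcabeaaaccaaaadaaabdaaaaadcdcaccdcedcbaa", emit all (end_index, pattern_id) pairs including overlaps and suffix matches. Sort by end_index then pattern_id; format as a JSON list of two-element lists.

Construct AC machine:
Trie nodes:
  0='ε' goto a→3 d→1
  1='d' goto c→2
  2='dc' goto ·  ←P0
  3='a' goto a→4
  4='aa' goto a→5
  5='aaa' goto ·  ←P1

BFS fail/out derivation:
  fail(1) 'd': from fail(0)=0 chase 'd': 0 ⇒ 0;  out=∅∪out(0)=∅
  fail(3) 'a': from fail(0)=0 chase 'a': 0 ⇒ 0;  out=∅∪out(0)=∅
  fail(2) 'dc': from fail(1)=0 chase 'c': 0 ⇒ 0;  out={0}∪out(0)={0}
  fail(4) 'aa': from fail(3)=0 chase 'a': 0 ⇒ 3;  out=∅∪out(3)=∅
  fail(5) 'aaa': from fail(4)=3 chase 'a': 3 ⇒ 4;  out={1}∪out(4)={1}

Text stream:
i=0 'd': node 0→1
i=1 'd': node 1→1 (fail-walked)
i=2 'c': node 1→2  → match P0@[1:2]
i=3 'a': node 2→3 (fail-walked)
i=4 'b': node 3→0 (fail-walked)
i=5 'e': node 0→0
i=6 'a': node 0→3
i=7 'a': node 3→4
i=8 'a': node 4→5  → match P1@[6:8]
i=9 'c': node 5→0 (fail-walked)
i=10 'c': node 0→0
i=11 'a': node 0→3
i=12 'a': node 3→4
i=13 'a': node 4→5  → match P1@[11:13]
i=14 'a': node 5→5 (fail-walked)  → match P1@[12:14]
i=15 'd': node 5→1 (fail-walked)
i=16 'a': node 1→3 (fail-walked)
i=17 'a': node 3→4
i=18 'a': node 4→5  → match P1@[16:18]
i=19 'b': node 5→0 (fail-walked)
i=20 'd': node 0→1
i=21 'a': node 1→3 (fail-walked)
i=22 'a': node 3→4
i=23 'a': node 4→5  → match P1@[21:23]
i=24 'a': node 5→5 (fail-walked)  → match P1@[22:24]
i=25 'a': node 5→5 (fail-walked)  → match P1@[23:25]
i=26 'd': node 5→1 (fail-walked)
i=27 'c': node 1→2  → match P0@[26:27]
i=28 'd': node 2→1 (fail-walked)
i=29 'c': node 1→2  → match P0@[28:29]
i=30 'a': node 2→3 (fail-walked)
i=31 'c': node 3→0 (fail-walked)
i=32 'c': node 0→0
i=33 'd': node 0→1
i=34 'c': node 1→2  → match P0@[33:34]
i=35 'e': node 2→0 (fail-walked)
i=36 'd': node 0→1
i=37 'c': node 1→2  → match P0@[36:37]
i=38 'b': node 2→0 (fail-walked)
i=39 'a': node 0→3
i=40 'a': node 3→4

All matches (sorted): [[2,0],[8,1],[13,1],[14,1],[18,1],[23,1],[24,1],[25,1],[27,0],[29,0],[34,0],[37,0]]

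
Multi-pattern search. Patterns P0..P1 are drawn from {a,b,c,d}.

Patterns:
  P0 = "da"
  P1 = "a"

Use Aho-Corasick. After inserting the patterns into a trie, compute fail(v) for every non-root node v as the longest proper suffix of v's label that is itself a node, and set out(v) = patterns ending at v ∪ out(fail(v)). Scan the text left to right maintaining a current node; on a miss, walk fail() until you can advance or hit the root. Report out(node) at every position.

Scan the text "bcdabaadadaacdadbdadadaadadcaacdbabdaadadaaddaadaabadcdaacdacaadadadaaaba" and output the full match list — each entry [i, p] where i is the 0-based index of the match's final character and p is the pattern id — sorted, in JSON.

Build:
Trie nodes:
  n0 'ε': a→3 d→1
  n1 'd': a→2
  n2 'da': ·  [P0 ends]
  n3 'a': ·  [P1 ends]

Failure links (BFS by depth):
  fail(1) 'd': from fail(0)=0 chase 'd': 0 ⇒ 0;  out=∅∪out(0)=∅
  fail(3) 'a': from fail(0)=0 chase 'a': 0 ⇒ 0;  out={1}∪out(0)={1}
  fail(2) 'da': from fail(1)=0 chase 'a': 0 ⇒ 3;  out={0}∪out(3)={0,1}

Scan:
i=0 'b': node 0→0
i=1 'c': node 0→0
i=2 'd': node 0→1
i=3 'a': node 1→2  → match P0@[2:3],P1@[3:3]
i=4 'b': node 2→0 ·f
i=5 'a': node 0→3  → match P1@[5:5]
i=6 'a': node 3→3 ·f  → match P1@[6:6]
i=7 'd': node 3→1 ·f
i=8 'a': node 1→2  → match P0@[7:8],P1@[8:8]
i=9 'd': node 2→1 ·f
i=10 'a': node 1→2  → match P0@[9:10],P1@[10:10]
i=11 'a': node 2→3 ·f  → match P1@[11:11]
i=12 'c': node 3→0 ·f
i=13 'd': node 0→1
i=14 'a': node 1→2  → match P0@[13:14],P1@[14:14]
i=15 'd': node 2→1 ·f
i=16 'b': node 1→0 ·f
i=17 'd': node 0→1
i=18 'a': node 1→2  → match P0@[17:18],P1@[18:18]
i=19 'd': node 2→1 ·f
i=20 'a': node 1→2  → match P0@[19:20],P1@[20:20]
i=21 'd': node 2→1 ·f
i=22 'a': node 1→2  → match P0@[21:22],P1@[22:22]
i=23 'a': node 2→3 ·f  → match P1@[23:23]
i=24 'd': node 3→1 ·f
i=25 'a': node 1→2  → match P0@[24:25],P1@[25:25]
i=26 'd': node 2→1 ·f
i=27 'c': node 1→0 ·f
i=28 'a': node 0→3  → match P1@[28:28]
i=29 'a': node 3→3 ·f  → match P1@[29:29]
i=30 'c': node 3→0 ·f
i=31 'd': node 0→1
i=32 'b': node 1→0 ·f
i=33 'a': node 0→3  → match P1@[33:33]
i=34 'b': node 3→0 ·f
i=35 'd': node 0→1
i=36 'a': node 1→2  → match P0@[35:36],P1@[36:36]
i=37 'a': node 2→3 ·f  → match P1@[37:37]
i=38 'd': node 3→1 ·f
i=39 'a': node 1→2  → match P0@[38:39],P1@[39:39]
i=40 'd': node 2→1 ·f
i=41 'a': node 1→2  → match P0@[40:41],P1@[41:41]
i=42 'a': node 2→3 ·f  → match P1@[42:42]
i=43 'd': node 3→1 ·f
i=44 'd': node 1→1 ·f
i=45 'a': node 1→2  → match P0@[44:45],P1@[45:45]
i=46 'a': node 2→3 ·f  → match P1@[46:46]
i=47 'd': node 3→1 ·f
i=48 'a': node 1→2  → match P0@[47:48],P1@[48:48]
i=49 'a': node 2→3 ·f  → match P1@[49:49]
i=50 'b': node 3→0 ·f
i=51 'a': node 0→3  → match P1@[51:51]
i=52 'd': node 3→1 ·f
i=53 'c': node 1→0 ·f
i=54 'd': node 0→1
i=55 'a': node 1→2  → match P0@[54:55],P1@[55:55]
i=56 'a': node 2→3 ·f  → match P1@[56:56]
i=57 'c': node 3→0 ·f
i=58 'd': node 0→1
i=59 'a': node 1→2  → match P0@[58:59],P1@[59:59]
i=60 'c': node 2→0 ·f
i=61 'a': node 0→3  → match P1@[61:61]
i=62 'a': node 3→3 ·f  → match P1@[62:62]
i=63 'd': node 3→1 ·f
i=64 'a': node 1→2  → match P0@[63:64],P1@[64:64]
i=65 'd': node 2→1 ·f
i=66 'a': node 1→2  → match P0@[65:66],P1@[66:66]
i=67 'd': node 2→1 ·f
i=68 'a': node 1→2  → match P0@[67:68],P1@[68:68]
i=69 'a': node 2→3 ·f  → match P1@[69:69]
i=70 'a': node 3→3 ·f  → match P1@[70:70]
i=71 'b': node 3→0 ·f
i=72 'a': node 0→3  → match P1@[72:72]

All matches (sorted): [[3,0],[3,1],[5,1],[6,1],[8,0],[8,1],[10,0],[10,1],[11,1],[14,0],[14,1],[18,0],[18,1],[20,0],[20,1],[22,0],[22,1],[23,1],[25,0],[25,1],[28,1],[29,1],[33,1],[36,0],[36,1],[37,1],[39,0],[39,1],[41,0],[41,1],[42,1],[45,0],[45,1],[46,1],[48,0],[48,1],[49,1],[51,1],[55,0],[55,1],[56,1],[59,0],[59,1],[61,1],[62,1],[64,0],[64,1],[66,0],[66,1],[68,0],[68,1],[69,1],[70,1],[72,1]]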